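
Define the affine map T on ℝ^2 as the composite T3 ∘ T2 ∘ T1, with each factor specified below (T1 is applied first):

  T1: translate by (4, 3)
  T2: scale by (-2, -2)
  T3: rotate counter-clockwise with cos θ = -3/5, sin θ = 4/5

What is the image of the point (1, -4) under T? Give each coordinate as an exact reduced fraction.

T1 translate by (4, 3): (1, -4) → (5, -1)
T2 scale by (-2, -2): (5, -1) → (-10, 2)
T3 rotate counter-clockwise with cos θ = -3/5, sin θ = 4/5: (-10, 2) → (22/5, -46/5)

T(p) = (22/5, -46/5)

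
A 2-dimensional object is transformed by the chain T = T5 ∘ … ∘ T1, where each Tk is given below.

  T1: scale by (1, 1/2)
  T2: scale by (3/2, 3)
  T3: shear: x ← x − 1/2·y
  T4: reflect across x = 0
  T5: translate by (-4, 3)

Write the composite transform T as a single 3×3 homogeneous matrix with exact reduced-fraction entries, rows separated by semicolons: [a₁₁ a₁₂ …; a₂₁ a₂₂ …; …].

T = [-3/2 3/4 -4; 0 3/2 3; 0 0 1]

T1 = [1 0 0; 0 1/2 0; 0 0 1]
T2·T1 = [3/2 0 0; 0 3/2 0; 0 0 1]
T3·…·T1 = [3/2 -3/4 0; 0 3/2 0; 0 0 1]
T4·…·T1 = [-3/2 3/4 0; 0 3/2 0; 0 0 1]
T5·…·T1 = [-3/2 3/4 -4; 0 3/2 3; 0 0 1]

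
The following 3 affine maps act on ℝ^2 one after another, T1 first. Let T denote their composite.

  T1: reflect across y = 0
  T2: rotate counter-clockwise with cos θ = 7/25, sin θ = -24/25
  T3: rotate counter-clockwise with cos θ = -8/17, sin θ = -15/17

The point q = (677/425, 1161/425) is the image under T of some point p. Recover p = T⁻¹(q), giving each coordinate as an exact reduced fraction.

p = (-1, 3)

T1 = [1 0 0; 0 -1 0; 0 0 1]
T2·T1 = [7/25 -24/25 0; -24/25 -7/25 0; 0 0 1]
T3·…·T1 = [-416/425 87/425 0; 87/425 416/425 0; 0 0 1]
det M = -1; M⁻¹ = [-416/425 87/425 0; 87/425 416/425 0; 0 0 1]
M⁻¹ · (677/425, 1161/425)ᵀ = (-1, 3)ᵀ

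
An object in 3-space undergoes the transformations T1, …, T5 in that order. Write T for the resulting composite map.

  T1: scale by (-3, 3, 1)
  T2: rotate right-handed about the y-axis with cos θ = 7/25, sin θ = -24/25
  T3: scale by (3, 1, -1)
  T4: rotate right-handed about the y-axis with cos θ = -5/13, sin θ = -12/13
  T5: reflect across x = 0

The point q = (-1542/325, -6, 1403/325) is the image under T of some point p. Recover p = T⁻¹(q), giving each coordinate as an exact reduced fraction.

T1 = [-3 0 0 0; 0 3 0 0; 0 0 1 0; 0 0 0 1]
T2·T1 = [-21/25 0 -24/25 0; 0 3 0 0; -72/25 0 7/25 0; 0 0 0 1]
T3·…·T1 = [-63/25 0 -72/25 0; 0 3 0 0; 72/25 0 -7/25 0; 0 0 0 1]
T4·…·T1 = [-549/325 0 444/325 0; 0 3 0 0; -1116/325 0 -829/325 0; 0 0 0 1]
T5·…·T1 = [549/325 0 -444/325 0; 0 3 0 0; -1116/325 0 -829/325 0; 0 0 0 1]
det M = -27; M⁻¹ = [829/2925 0 -148/975 0; 0 1/3 0 0; -124/325 0 -61/325 0; 0 0 0 1]
M⁻¹ · (-1542/325, -6, 1403/325)ᵀ = (-2, -2, 1)ᵀ

p = (-2, -2, 1)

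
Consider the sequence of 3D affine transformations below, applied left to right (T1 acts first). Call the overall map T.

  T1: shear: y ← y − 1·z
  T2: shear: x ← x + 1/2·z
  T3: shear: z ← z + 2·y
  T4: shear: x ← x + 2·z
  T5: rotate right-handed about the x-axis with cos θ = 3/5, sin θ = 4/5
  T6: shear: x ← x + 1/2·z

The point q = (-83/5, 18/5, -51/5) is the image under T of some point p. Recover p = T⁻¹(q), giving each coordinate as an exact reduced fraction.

T1 = [1 0 0 0; 0 1 -1 0; 0 0 1 0; 0 0 0 1]
T2·T1 = [1 0 1/2 0; 0 1 -1 0; 0 0 1 0; 0 0 0 1]
T3·…·T1 = [1 0 1/2 0; 0 1 -1 0; 0 2 -1 0; 0 0 0 1]
T4·…·T1 = [1 4 -3/2 0; 0 1 -1 0; 0 2 -1 0; 0 0 0 1]
T5·…·T1 = [1 4 -3/2 0; 0 -1 1/5 0; 0 2 -7/5 0; 0 0 0 1]
T6·…·T1 = [1 5 -11/5 0; 0 -1 1/5 0; 0 2 -7/5 0; 0 0 0 1]
det M = 1; M⁻¹ = [1 13/5 -6/5 0; 0 -7/5 -1/5 0; 0 -2 -1 0; 0 0 0 1]
M⁻¹ · (-83/5, 18/5, -51/5)ᵀ = (5, -3, 3)ᵀ

p = (5, -3, 3)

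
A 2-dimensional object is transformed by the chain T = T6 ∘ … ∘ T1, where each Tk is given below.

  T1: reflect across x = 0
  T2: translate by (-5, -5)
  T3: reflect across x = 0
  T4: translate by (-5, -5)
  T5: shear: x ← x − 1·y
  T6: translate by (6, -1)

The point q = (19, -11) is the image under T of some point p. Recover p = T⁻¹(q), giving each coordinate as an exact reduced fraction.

T1 = [-1 0 0; 0 1 0; 0 0 1]
T2·T1 = [-1 0 -5; 0 1 -5; 0 0 1]
T3·…·T1 = [1 0 5; 0 1 -5; 0 0 1]
T4·…·T1 = [1 0 0; 0 1 -10; 0 0 1]
T5·…·T1 = [1 -1 10; 0 1 -10; 0 0 1]
T6·…·T1 = [1 -1 16; 0 1 -11; 0 0 1]
det M = 1; M⁻¹ = [1 1 -5; 0 1 11; 0 0 1]
M⁻¹ · (19, -11)ᵀ = (3, 0)ᵀ

p = (3, 0)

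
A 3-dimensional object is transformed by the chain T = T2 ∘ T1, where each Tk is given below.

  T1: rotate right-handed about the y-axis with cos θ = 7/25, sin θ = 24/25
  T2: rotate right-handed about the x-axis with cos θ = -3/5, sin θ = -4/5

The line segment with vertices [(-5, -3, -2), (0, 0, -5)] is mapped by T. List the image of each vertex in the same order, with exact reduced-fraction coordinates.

image vertices: (-83/25, 649/125, -18/125), (-24/5, -28/25, 21/25)

T1 rotate right-handed about the y-axis with cos θ = 7/25, sin θ = 24/25: (-5, -3, -2) → (-83/25, -3, 106/25); (0, 0, -5) → (-24/5, 0, -7/5)
T2 rotate right-handed about the x-axis with cos θ = -3/5, sin θ = -4/5: (-83/25, -3, 106/25) → (-83/25, 649/125, -18/125); (-24/5, 0, -7/5) → (-24/5, -28/25, 21/25)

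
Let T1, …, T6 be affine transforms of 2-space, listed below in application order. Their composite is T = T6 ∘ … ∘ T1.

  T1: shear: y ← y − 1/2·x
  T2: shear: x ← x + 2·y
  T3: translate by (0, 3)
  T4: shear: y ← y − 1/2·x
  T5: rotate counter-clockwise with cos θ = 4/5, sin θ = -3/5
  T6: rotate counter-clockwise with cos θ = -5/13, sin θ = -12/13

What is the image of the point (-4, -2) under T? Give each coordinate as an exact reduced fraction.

T1 shear: y ← y − 1/2·x: (-4, -2) → (-4, 0)
T2 shear: x ← x + 2·y: (-4, 0) → (-4, 0)
T3 translate by (0, 3): (-4, 0) → (-4, 3)
T4 shear: y ← y − 1/2·x: (-4, 3) → (-4, 5)
T5 rotate counter-clockwise with cos θ = 4/5, sin θ = -3/5: (-4, 5) → (-1/5, 32/5)
T6 rotate counter-clockwise with cos θ = -5/13, sin θ = -12/13: (-1/5, 32/5) → (389/65, -148/65)

T(p) = (389/65, -148/65)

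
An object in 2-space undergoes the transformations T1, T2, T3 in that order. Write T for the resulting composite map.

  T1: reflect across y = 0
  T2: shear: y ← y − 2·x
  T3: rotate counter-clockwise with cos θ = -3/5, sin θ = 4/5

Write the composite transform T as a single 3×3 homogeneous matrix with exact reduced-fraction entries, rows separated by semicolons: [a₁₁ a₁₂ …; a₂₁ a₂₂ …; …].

T1 = [1 0 0; 0 -1 0; 0 0 1]
T2·T1 = [1 0 0; -2 -1 0; 0 0 1]
T3·…·T1 = [1 4/5 0; 2 3/5 0; 0 0 1]

T = [1 4/5 0; 2 3/5 0; 0 0 1]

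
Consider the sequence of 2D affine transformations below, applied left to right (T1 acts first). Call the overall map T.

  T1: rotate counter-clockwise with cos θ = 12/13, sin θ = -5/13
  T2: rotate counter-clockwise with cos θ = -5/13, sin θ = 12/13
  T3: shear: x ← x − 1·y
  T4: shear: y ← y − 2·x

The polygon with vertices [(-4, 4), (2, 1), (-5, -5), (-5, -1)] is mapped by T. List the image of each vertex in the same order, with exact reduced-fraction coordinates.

T1 rotate counter-clockwise with cos θ = 12/13, sin θ = -5/13: (-4, 4) → (-28/13, 68/13); (2, 1) → (29/13, 2/13); (-5, -5) → (-85/13, -35/13); (-5, -1) → (-5, 1)
T2 rotate counter-clockwise with cos θ = -5/13, sin θ = 12/13: (-28/13, 68/13) → (-4, -4); (29/13, 2/13) → (-1, 2); (-85/13, -35/13) → (5, -5); (-5, 1) → (1, -5)
T3 shear: x ← x − 1·y: (-4, -4) → (0, -4); (-1, 2) → (-3, 2); (5, -5) → (10, -5); (1, -5) → (6, -5)
T4 shear: y ← y − 2·x: (0, -4) → (0, -4); (-3, 2) → (-3, 8); (10, -5) → (10, -25); (6, -5) → (6, -17)

image vertices: (0, -4), (-3, 8), (10, -25), (6, -17)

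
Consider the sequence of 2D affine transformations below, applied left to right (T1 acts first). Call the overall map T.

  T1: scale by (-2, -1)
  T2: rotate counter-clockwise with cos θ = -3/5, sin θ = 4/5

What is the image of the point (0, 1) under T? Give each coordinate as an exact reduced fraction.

T(p) = (4/5, 3/5)

T1 scale by (-2, -1): (0, 1) → (0, -1)
T2 rotate counter-clockwise with cos θ = -3/5, sin θ = 4/5: (0, -1) → (4/5, 3/5)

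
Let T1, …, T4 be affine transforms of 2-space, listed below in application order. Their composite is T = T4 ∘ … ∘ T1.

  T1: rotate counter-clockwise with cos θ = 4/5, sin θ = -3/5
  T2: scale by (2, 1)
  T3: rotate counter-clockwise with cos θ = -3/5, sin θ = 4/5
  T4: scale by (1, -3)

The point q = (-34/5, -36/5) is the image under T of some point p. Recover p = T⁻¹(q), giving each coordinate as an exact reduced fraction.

T1 = [4/5 3/5 0; -3/5 4/5 0; 0 0 1]
T2·T1 = [8/5 6/5 0; -3/5 4/5 0; 0 0 1]
T3·…·T1 = [-12/25 -34/25 0; 41/25 12/25 0; 0 0 1]
T4·…·T1 = [-12/25 -34/25 0; -123/25 -36/25 0; 0 0 1]
det M = -6; M⁻¹ = [6/25 -17/75 0; -41/50 2/25 0; 0 0 1]
M⁻¹ · (-34/5, -36/5)ᵀ = (0, 5)ᵀ

p = (0, 5)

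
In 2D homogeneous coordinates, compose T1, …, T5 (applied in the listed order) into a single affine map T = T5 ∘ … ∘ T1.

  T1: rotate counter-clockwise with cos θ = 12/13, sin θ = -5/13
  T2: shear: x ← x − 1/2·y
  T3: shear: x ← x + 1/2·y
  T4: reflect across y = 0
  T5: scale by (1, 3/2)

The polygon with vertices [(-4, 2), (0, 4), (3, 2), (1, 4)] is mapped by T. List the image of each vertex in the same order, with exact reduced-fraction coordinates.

T1 rotate counter-clockwise with cos θ = 12/13, sin θ = -5/13: (-4, 2) → (-38/13, 44/13); (0, 4) → (20/13, 48/13); (3, 2) → (46/13, 9/13); (1, 4) → (32/13, 43/13)
T2 shear: x ← x − 1/2·y: (-38/13, 44/13) → (-60/13, 44/13); (20/13, 48/13) → (-4/13, 48/13); (46/13, 9/13) → (83/26, 9/13); (32/13, 43/13) → (21/26, 43/13)
T3 shear: x ← x + 1/2·y: (-60/13, 44/13) → (-38/13, 44/13); (-4/13, 48/13) → (20/13, 48/13); (83/26, 9/13) → (46/13, 9/13); (21/26, 43/13) → (32/13, 43/13)
T4 reflect across y = 0: (-38/13, 44/13) → (-38/13, -44/13); (20/13, 48/13) → (20/13, -48/13); (46/13, 9/13) → (46/13, -9/13); (32/13, 43/13) → (32/13, -43/13)
T5 scale by (1, 3/2): (-38/13, -44/13) → (-38/13, -66/13); (20/13, -48/13) → (20/13, -72/13); (46/13, -9/13) → (46/13, -27/26); (32/13, -43/13) → (32/13, -129/26)

image vertices: (-38/13, -66/13), (20/13, -72/13), (46/13, -27/26), (32/13, -129/26)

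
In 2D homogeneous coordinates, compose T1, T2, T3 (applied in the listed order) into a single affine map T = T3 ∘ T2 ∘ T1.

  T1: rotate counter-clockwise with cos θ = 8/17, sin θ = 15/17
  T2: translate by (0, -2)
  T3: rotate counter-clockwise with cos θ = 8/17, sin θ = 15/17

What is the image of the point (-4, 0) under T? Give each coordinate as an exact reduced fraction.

T1 rotate counter-clockwise with cos θ = 8/17, sin θ = 15/17: (-4, 0) → (-32/17, -60/17)
T2 translate by (0, -2): (-32/17, -60/17) → (-32/17, -94/17)
T3 rotate counter-clockwise with cos θ = 8/17, sin θ = 15/17: (-32/17, -94/17) → (1154/289, -1232/289)

T(p) = (1154/289, -1232/289)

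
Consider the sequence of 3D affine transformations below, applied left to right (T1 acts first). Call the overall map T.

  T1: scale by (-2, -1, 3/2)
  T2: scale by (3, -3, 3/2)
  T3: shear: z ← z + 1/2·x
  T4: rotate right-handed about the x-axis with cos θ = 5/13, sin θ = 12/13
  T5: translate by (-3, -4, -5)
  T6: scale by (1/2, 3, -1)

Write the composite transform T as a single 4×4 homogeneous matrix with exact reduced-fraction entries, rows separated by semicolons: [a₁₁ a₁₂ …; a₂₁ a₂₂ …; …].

T = [-3 0 0 -3/2; 108/13 45/13 -81/13 -12; 15/13 -36/13 -45/52 5; 0 0 0 1]

T1 = [-2 0 0 0; 0 -1 0 0; 0 0 3/2 0; 0 0 0 1]
T2·T1 = [-6 0 0 0; 0 3 0 0; 0 0 9/4 0; 0 0 0 1]
T3·…·T1 = [-6 0 0 0; 0 3 0 0; -3 0 9/4 0; 0 0 0 1]
T4·…·T1 = [-6 0 0 0; 36/13 15/13 -27/13 0; -15/13 36/13 45/52 0; 0 0 0 1]
T5·…·T1 = [-6 0 0 -3; 36/13 15/13 -27/13 -4; -15/13 36/13 45/52 -5; 0 0 0 1]
T6·…·T1 = [-3 0 0 -3/2; 108/13 45/13 -81/13 -12; 15/13 -36/13 -45/52 5; 0 0 0 1]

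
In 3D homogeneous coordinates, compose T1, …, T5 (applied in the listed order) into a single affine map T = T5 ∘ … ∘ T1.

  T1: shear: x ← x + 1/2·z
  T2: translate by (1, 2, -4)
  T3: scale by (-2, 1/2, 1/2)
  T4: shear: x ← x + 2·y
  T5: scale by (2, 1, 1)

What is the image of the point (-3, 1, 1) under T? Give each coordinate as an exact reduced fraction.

T(p) = (12, 3/2, -3/2)

T1 shear: x ← x + 1/2·z: (-3, 1, 1) → (-5/2, 1, 1)
T2 translate by (1, 2, -4): (-5/2, 1, 1) → (-3/2, 3, -3)
T3 scale by (-2, 1/2, 1/2): (-3/2, 3, -3) → (3, 3/2, -3/2)
T4 shear: x ← x + 2·y: (3, 3/2, -3/2) → (6, 3/2, -3/2)
T5 scale by (2, 1, 1): (6, 3/2, -3/2) → (12, 3/2, -3/2)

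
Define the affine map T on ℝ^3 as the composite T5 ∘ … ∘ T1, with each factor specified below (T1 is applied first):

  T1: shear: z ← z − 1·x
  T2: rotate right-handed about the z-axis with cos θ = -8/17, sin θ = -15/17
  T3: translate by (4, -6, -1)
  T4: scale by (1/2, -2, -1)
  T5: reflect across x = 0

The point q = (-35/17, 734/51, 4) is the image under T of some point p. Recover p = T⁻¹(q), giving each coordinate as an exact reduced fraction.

T1 = [1 0 0 0; 0 1 0 0; -1 0 1 0; 0 0 0 1]
T2·T1 = [-8/17 15/17 0 0; -15/17 -8/17 0 0; -1 0 1 0; 0 0 0 1]
T3·…·T1 = [-8/17 15/17 0 4; -15/17 -8/17 0 -6; -1 0 1 -1; 0 0 0 1]
T4·…·T1 = [-4/17 15/34 0 2; 30/17 16/17 0 12; 1 0 -1 1; 0 0 0 1]
T5·…·T1 = [4/17 -15/34 0 -2; 30/17 16/17 0 12; 1 0 -1 1; 0 0 0 1]
det M = -1; M⁻¹ = [16/17 15/34 0 -58/17; -30/17 4/17 0 -108/17; 16/17 15/34 -1 -41/17; 0 0 0 1]
M⁻¹ · (-35/17, 734/51, 4)ᵀ = (1, 2/3, -2)ᵀ

p = (1, 2/3, -2)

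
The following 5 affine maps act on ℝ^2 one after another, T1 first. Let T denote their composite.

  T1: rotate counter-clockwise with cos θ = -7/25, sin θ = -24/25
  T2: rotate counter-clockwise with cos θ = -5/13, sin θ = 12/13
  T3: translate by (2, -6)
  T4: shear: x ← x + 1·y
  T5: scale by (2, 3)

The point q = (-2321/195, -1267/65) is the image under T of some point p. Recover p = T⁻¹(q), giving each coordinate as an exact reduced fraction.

p = (-3/2, -1/3)

T1 = [-7/25 24/25 0; -24/25 -7/25 0; 0 0 1]
T2·T1 = [323/325 -36/325 0; 36/325 323/325 0; 0 0 1]
T3·…·T1 = [323/325 -36/325 2; 36/325 323/325 -6; 0 0 1]
T4·…·T1 = [359/325 287/325 -4; 36/325 323/325 -6; 0 0 1]
T5·…·T1 = [718/325 574/325 -8; 108/325 969/325 -18; 0 0 1]
det M = 6; M⁻¹ = [323/650 -287/975 -86/65; -18/325 359/975 402/65; 0 0 1]
M⁻¹ · (-2321/195, -1267/65)ᵀ = (-3/2, -1/3)ᵀ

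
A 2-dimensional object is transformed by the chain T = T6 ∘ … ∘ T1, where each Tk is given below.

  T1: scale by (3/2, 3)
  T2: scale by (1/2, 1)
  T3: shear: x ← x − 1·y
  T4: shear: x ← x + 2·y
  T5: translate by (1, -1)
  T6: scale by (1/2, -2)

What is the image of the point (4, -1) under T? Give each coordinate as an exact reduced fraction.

T(p) = (1/2, 8)

T1 scale by (3/2, 3): (4, -1) → (6, -3)
T2 scale by (1/2, 1): (6, -3) → (3, -3)
T3 shear: x ← x − 1·y: (3, -3) → (6, -3)
T4 shear: x ← x + 2·y: (6, -3) → (0, -3)
T5 translate by (1, -1): (0, -3) → (1, -4)
T6 scale by (1/2, -2): (1, -4) → (1/2, 8)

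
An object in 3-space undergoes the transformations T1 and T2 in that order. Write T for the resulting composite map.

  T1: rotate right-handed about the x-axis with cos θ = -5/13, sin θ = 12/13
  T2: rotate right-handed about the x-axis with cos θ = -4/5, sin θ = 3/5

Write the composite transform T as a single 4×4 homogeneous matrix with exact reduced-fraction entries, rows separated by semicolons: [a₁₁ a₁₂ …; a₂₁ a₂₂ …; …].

T1 = [1 0 0 0; 0 -5/13 -12/13 0; 0 12/13 -5/13 0; 0 0 0 1]
T2·T1 = [1 0 0 0; 0 -16/65 63/65 0; 0 -63/65 -16/65 0; 0 0 0 1]

T = [1 0 0 0; 0 -16/65 63/65 0; 0 -63/65 -16/65 0; 0 0 0 1]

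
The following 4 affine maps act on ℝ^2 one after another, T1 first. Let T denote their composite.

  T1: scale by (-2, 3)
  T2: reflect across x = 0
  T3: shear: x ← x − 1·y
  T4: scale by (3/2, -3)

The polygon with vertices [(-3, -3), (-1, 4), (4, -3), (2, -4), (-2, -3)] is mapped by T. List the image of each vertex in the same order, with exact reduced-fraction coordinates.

image vertices: (9/2, 27), (-21, -36), (51/2, 27), (24, 36), (15/2, 27)

T1 scale by (-2, 3): (-3, -3) → (6, -9); (-1, 4) → (2, 12); (4, -3) → (-8, -9); (2, -4) → (-4, -12); (-2, -3) → (4, -9)
T2 reflect across x = 0: (6, -9) → (-6, -9); (2, 12) → (-2, 12); (-8, -9) → (8, -9); (-4, -12) → (4, -12); (4, -9) → (-4, -9)
T3 shear: x ← x − 1·y: (-6, -9) → (3, -9); (-2, 12) → (-14, 12); (8, -9) → (17, -9); (4, -12) → (16, -12); (-4, -9) → (5, -9)
T4 scale by (3/2, -3): (3, -9) → (9/2, 27); (-14, 12) → (-21, -36); (17, -9) → (51/2, 27); (16, -12) → (24, 36); (5, -9) → (15/2, 27)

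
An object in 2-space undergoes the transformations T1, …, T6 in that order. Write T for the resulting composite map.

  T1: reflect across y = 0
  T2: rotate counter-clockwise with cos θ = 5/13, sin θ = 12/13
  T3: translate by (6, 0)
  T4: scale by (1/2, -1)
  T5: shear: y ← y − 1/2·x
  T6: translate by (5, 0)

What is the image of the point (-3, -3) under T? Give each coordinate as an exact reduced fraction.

T1 reflect across y = 0: (-3, -3) → (-3, 3)
T2 rotate counter-clockwise with cos θ = 5/13, sin θ = 12/13: (-3, 3) → (-51/13, -21/13)
T3 translate by (6, 0): (-51/13, -21/13) → (27/13, -21/13)
T4 scale by (1/2, -1): (27/13, -21/13) → (27/26, 21/13)
T5 shear: y ← y − 1/2·x: (27/26, 21/13) → (27/26, 57/52)
T6 translate by (5, 0): (27/26, 57/52) → (157/26, 57/52)

T(p) = (157/26, 57/52)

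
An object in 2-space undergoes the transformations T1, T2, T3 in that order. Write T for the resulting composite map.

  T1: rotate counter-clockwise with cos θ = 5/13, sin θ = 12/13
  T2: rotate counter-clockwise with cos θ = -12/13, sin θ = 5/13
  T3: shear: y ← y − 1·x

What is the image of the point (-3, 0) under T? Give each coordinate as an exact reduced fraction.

T1 rotate counter-clockwise with cos θ = 5/13, sin θ = 12/13: (-3, 0) → (-15/13, -36/13)
T2 rotate counter-clockwise with cos θ = -12/13, sin θ = 5/13: (-15/13, -36/13) → (360/169, 357/169)
T3 shear: y ← y − 1·x: (360/169, 357/169) → (360/169, -3/169)

T(p) = (360/169, -3/169)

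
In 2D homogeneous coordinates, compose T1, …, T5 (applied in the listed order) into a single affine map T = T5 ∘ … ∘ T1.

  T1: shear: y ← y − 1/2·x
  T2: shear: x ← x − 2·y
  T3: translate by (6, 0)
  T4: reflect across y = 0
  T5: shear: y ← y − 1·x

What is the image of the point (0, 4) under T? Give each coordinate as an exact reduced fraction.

T1 shear: y ← y − 1/2·x: (0, 4) → (0, 4)
T2 shear: x ← x − 2·y: (0, 4) → (-8, 4)
T3 translate by (6, 0): (-8, 4) → (-2, 4)
T4 reflect across y = 0: (-2, 4) → (-2, -4)
T5 shear: y ← y − 1·x: (-2, -4) → (-2, -2)

T(p) = (-2, -2)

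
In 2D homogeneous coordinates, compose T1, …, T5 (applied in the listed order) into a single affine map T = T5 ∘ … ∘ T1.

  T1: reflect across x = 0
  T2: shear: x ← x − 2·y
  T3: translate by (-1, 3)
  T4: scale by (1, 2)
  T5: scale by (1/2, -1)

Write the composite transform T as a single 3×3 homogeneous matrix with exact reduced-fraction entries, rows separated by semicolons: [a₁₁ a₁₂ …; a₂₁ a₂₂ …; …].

T = [-1/2 -1 -1/2; 0 -2 -6; 0 0 1]

T1 = [-1 0 0; 0 1 0; 0 0 1]
T2·T1 = [-1 -2 0; 0 1 0; 0 0 1]
T3·…·T1 = [-1 -2 -1; 0 1 3; 0 0 1]
T4·…·T1 = [-1 -2 -1; 0 2 6; 0 0 1]
T5·…·T1 = [-1/2 -1 -1/2; 0 -2 -6; 0 0 1]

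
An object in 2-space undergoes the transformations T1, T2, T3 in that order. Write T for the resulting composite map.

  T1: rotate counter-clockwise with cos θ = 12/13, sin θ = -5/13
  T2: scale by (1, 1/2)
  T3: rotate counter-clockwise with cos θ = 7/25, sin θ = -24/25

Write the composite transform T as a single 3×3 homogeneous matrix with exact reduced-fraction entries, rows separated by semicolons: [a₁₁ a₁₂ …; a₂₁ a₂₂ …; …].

T = [24/325 179/325 0; -47/50 -6/25 0; 0 0 1]

T1 = [12/13 5/13 0; -5/13 12/13 0; 0 0 1]
T2·T1 = [12/13 5/13 0; -5/26 6/13 0; 0 0 1]
T3·…·T1 = [24/325 179/325 0; -47/50 -6/25 0; 0 0 1]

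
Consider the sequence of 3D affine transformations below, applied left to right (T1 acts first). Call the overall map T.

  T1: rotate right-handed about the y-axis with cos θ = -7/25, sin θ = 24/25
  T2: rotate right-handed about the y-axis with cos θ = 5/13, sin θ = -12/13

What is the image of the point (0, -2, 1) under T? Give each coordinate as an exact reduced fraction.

T1 rotate right-handed about the y-axis with cos θ = -7/25, sin θ = 24/25: (0, -2, 1) → (24/25, -2, -7/25)
T2 rotate right-handed about the y-axis with cos θ = 5/13, sin θ = -12/13: (24/25, -2, -7/25) → (204/325, -2, 253/325)

T(p) = (204/325, -2, 253/325)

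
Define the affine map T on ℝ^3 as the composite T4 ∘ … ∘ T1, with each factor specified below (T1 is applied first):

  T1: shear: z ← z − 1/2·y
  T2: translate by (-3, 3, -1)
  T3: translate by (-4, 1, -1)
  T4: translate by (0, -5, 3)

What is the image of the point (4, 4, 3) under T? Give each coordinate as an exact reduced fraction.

T(p) = (-3, 3, 2)

T1 shear: z ← z − 1/2·y: (4, 4, 3) → (4, 4, 1)
T2 translate by (-3, 3, -1): (4, 4, 1) → (1, 7, 0)
T3 translate by (-4, 1, -1): (1, 7, 0) → (-3, 8, -1)
T4 translate by (0, -5, 3): (-3, 8, -1) → (-3, 3, 2)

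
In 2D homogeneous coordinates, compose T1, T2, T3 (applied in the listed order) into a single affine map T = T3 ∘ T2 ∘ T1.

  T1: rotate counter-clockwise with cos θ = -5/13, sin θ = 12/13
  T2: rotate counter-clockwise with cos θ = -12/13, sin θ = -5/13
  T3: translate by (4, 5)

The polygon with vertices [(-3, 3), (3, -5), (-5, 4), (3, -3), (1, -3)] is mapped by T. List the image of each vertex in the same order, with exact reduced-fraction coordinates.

T1 rotate counter-clockwise with cos θ = -5/13, sin θ = 12/13: (-3, 3) → (-21/13, -51/13); (3, -5) → (45/13, 61/13); (-5, 4) → (-23/13, -80/13); (3, -3) → (21/13, 51/13); (1, -3) → (31/13, 27/13)
T2 rotate counter-clockwise with cos θ = -12/13, sin θ = -5/13: (-21/13, -51/13) → (-3/169, 717/169); (45/13, 61/13) → (-235/169, -957/169); (-23/13, -80/13) → (-124/169, 1075/169); (21/13, 51/13) → (3/169, -717/169); (31/13, 27/13) → (-237/169, -479/169)
T3 translate by (4, 5): (-3/169, 717/169) → (673/169, 1562/169); (-235/169, -957/169) → (441/169, -112/169); (-124/169, 1075/169) → (552/169, 1920/169); (3/169, -717/169) → (679/169, 128/169); (-237/169, -479/169) → (439/169, 366/169)

image vertices: (673/169, 1562/169), (441/169, -112/169), (552/169, 1920/169), (679/169, 128/169), (439/169, 366/169)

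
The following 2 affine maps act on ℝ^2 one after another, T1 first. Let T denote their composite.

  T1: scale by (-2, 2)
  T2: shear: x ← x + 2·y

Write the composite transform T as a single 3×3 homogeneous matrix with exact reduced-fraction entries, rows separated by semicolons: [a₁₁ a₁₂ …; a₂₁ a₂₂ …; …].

T1 = [-2 0 0; 0 2 0; 0 0 1]
T2·T1 = [-2 4 0; 0 2 0; 0 0 1]

T = [-2 4 0; 0 2 0; 0 0 1]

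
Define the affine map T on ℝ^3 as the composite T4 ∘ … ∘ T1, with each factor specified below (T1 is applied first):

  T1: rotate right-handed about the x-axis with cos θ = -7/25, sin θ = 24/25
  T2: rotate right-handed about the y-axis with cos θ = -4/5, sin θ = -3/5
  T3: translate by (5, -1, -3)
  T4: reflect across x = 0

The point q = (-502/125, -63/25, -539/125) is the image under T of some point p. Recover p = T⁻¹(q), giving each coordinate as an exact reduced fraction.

T1 = [1 0 0 0; 0 -7/25 -24/25 0; 0 24/25 -7/25 0; 0 0 0 1]
T2·T1 = [-4/5 -72/125 21/125 0; 0 -7/25 -24/25 0; 3/5 -96/125 28/125 0; 0 0 0 1]
T3·…·T1 = [-4/5 -72/125 21/125 5; 0 -7/25 -24/25 -1; 3/5 -96/125 28/125 -3; 0 0 0 1]
T4·…·T1 = [4/5 72/125 -21/125 -5; 0 -7/25 -24/25 -1; 3/5 -96/125 28/125 -3; 0 0 0 1]
det M = -1; M⁻¹ = [4/5 0 3/5 29/5; 72/125 -7/25 -96/125 37/125; -21/125 -24/25 28/125 -141/125; 0 0 0 1]
M⁻¹ · (-502/125, -63/25, -539/125)ᵀ = (0, 2, 1)ᵀ

p = (0, 2, 1)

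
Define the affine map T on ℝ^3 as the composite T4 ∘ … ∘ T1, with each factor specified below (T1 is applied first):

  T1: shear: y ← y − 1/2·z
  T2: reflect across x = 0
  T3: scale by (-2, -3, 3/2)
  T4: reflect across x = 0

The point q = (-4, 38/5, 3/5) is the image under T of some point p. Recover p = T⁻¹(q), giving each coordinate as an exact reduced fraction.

T1 = [1 0 0 0; 0 1 -1/2 0; 0 0 1 0; 0 0 0 1]
T2·T1 = [-1 0 0 0; 0 1 -1/2 0; 0 0 1 0; 0 0 0 1]
T3·…·T1 = [2 0 0 0; 0 -3 3/2 0; 0 0 3/2 0; 0 0 0 1]
T4·…·T1 = [-2 0 0 0; 0 -3 3/2 0; 0 0 3/2 0; 0 0 0 1]
det M = 9; M⁻¹ = [-1/2 0 0 0; 0 -1/3 1/3 0; 0 0 2/3 0; 0 0 0 1]
M⁻¹ · (-4, 38/5, 3/5)ᵀ = (2, -7/3, 2/5)ᵀ

p = (2, -7/3, 2/5)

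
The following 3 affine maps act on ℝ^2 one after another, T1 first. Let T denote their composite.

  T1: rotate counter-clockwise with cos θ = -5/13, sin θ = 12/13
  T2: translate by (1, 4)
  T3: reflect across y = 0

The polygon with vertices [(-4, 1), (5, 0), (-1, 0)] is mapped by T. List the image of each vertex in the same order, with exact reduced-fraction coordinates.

image vertices: (21/13, 1/13), (-12/13, -112/13), (18/13, -40/13)

T1 rotate counter-clockwise with cos θ = -5/13, sin θ = 12/13: (-4, 1) → (8/13, -53/13); (5, 0) → (-25/13, 60/13); (-1, 0) → (5/13, -12/13)
T2 translate by (1, 4): (8/13, -53/13) → (21/13, -1/13); (-25/13, 60/13) → (-12/13, 112/13); (5/13, -12/13) → (18/13, 40/13)
T3 reflect across y = 0: (21/13, -1/13) → (21/13, 1/13); (-12/13, 112/13) → (-12/13, -112/13); (18/13, 40/13) → (18/13, -40/13)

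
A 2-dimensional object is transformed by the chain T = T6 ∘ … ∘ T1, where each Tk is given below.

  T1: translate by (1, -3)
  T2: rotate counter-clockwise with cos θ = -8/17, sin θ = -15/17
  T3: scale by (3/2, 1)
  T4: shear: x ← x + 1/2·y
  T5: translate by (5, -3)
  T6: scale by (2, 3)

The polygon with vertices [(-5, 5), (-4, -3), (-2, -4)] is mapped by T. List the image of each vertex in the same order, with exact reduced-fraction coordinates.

T1 translate by (1, -3): (-5, 5) → (-4, 2); (-4, -3) → (-3, -6); (-2, -4) → (-1, -7)
T2 rotate counter-clockwise with cos θ = -8/17, sin θ = -15/17: (-4, 2) → (62/17, 44/17); (-3, -6) → (-66/17, 93/17); (-1, -7) → (-97/17, 71/17)
T3 scale by (3/2, 1): (62/17, 44/17) → (93/17, 44/17); (-66/17, 93/17) → (-99/17, 93/17); (-97/17, 71/17) → (-291/34, 71/17)
T4 shear: x ← x + 1/2·y: (93/17, 44/17) → (115/17, 44/17); (-99/17, 93/17) → (-105/34, 93/17); (-291/34, 71/17) → (-110/17, 71/17)
T5 translate by (5, -3): (115/17, 44/17) → (200/17, -7/17); (-105/34, 93/17) → (65/34, 42/17); (-110/17, 71/17) → (-25/17, 20/17)
T6 scale by (2, 3): (200/17, -7/17) → (400/17, -21/17); (65/34, 42/17) → (65/17, 126/17); (-25/17, 20/17) → (-50/17, 60/17)

image vertices: (400/17, -21/17), (65/17, 126/17), (-50/17, 60/17)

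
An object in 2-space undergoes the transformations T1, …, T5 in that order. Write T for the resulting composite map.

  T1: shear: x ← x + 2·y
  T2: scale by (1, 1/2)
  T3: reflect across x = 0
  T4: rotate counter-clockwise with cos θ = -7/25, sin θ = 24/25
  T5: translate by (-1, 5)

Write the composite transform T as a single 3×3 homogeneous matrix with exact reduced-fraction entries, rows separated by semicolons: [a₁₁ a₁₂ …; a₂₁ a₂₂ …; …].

T = [7/25 2/25 -1; -24/25 -103/50 5; 0 0 1]

T1 = [1 2 0; 0 1 0; 0 0 1]
T2·T1 = [1 2 0; 0 1/2 0; 0 0 1]
T3·…·T1 = [-1 -2 0; 0 1/2 0; 0 0 1]
T4·…·T1 = [7/25 2/25 0; -24/25 -103/50 0; 0 0 1]
T5·…·T1 = [7/25 2/25 -1; -24/25 -103/50 5; 0 0 1]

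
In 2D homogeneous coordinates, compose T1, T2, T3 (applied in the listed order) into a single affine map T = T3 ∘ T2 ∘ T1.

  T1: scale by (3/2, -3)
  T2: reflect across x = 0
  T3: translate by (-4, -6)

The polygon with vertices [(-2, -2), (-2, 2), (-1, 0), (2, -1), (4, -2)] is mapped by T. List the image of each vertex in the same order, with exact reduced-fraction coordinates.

image vertices: (-1, 0), (-1, -12), (-5/2, -6), (-7, -3), (-10, 0)

T1 scale by (3/2, -3): (-2, -2) → (-3, 6); (-2, 2) → (-3, -6); (-1, 0) → (-3/2, 0); (2, -1) → (3, 3); (4, -2) → (6, 6)
T2 reflect across x = 0: (-3, 6) → (3, 6); (-3, -6) → (3, -6); (-3/2, 0) → (3/2, 0); (3, 3) → (-3, 3); (6, 6) → (-6, 6)
T3 translate by (-4, -6): (3, 6) → (-1, 0); (3, -6) → (-1, -12); (3/2, 0) → (-5/2, -6); (-3, 3) → (-7, -3); (-6, 6) → (-10, 0)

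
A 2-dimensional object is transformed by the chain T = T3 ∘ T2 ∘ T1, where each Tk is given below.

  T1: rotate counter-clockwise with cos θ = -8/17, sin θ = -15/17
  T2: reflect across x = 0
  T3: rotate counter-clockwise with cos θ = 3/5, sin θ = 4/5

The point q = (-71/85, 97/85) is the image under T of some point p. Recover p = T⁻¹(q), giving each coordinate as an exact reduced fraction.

p = (-1, -1)

T1 = [-8/17 15/17 0; -15/17 -8/17 0; 0 0 1]
T2·T1 = [8/17 -15/17 0; -15/17 -8/17 0; 0 0 1]
T3·…·T1 = [84/85 -13/85 0; -13/85 -84/85 0; 0 0 1]
det M = -1; M⁻¹ = [84/85 -13/85 0; -13/85 -84/85 0; 0 0 1]
M⁻¹ · (-71/85, 97/85)ᵀ = (-1, -1)ᵀ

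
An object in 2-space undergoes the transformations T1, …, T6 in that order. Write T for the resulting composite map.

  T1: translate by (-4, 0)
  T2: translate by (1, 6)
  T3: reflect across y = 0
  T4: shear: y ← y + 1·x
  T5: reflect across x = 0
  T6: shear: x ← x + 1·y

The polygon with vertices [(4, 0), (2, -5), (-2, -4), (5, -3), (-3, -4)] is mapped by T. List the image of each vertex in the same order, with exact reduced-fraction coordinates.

T1 translate by (-4, 0): (4, 0) → (0, 0); (2, -5) → (-2, -5); (-2, -4) → (-6, -4); (5, -3) → (1, -3); (-3, -4) → (-7, -4)
T2 translate by (1, 6): (0, 0) → (1, 6); (-2, -5) → (-1, 1); (-6, -4) → (-5, 2); (1, -3) → (2, 3); (-7, -4) → (-6, 2)
T3 reflect across y = 0: (1, 6) → (1, -6); (-1, 1) → (-1, -1); (-5, 2) → (-5, -2); (2, 3) → (2, -3); (-6, 2) → (-6, -2)
T4 shear: y ← y + 1·x: (1, -6) → (1, -5); (-1, -1) → (-1, -2); (-5, -2) → (-5, -7); (2, -3) → (2, -1); (-6, -2) → (-6, -8)
T5 reflect across x = 0: (1, -5) → (-1, -5); (-1, -2) → (1, -2); (-5, -7) → (5, -7); (2, -1) → (-2, -1); (-6, -8) → (6, -8)
T6 shear: x ← x + 1·y: (-1, -5) → (-6, -5); (1, -2) → (-1, -2); (5, -7) → (-2, -7); (-2, -1) → (-3, -1); (6, -8) → (-2, -8)

image vertices: (-6, -5), (-1, -2), (-2, -7), (-3, -1), (-2, -8)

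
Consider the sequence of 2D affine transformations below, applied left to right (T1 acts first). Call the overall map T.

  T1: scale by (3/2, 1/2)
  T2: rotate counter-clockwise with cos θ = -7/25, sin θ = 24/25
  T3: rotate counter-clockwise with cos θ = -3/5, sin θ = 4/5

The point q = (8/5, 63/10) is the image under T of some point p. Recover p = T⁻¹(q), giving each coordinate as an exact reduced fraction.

p = (-4, -5)

T1 = [3/2 0 0; 0 1/2 0; 0 0 1]
T2·T1 = [-21/50 -12/25 0; 36/25 -7/50 0; 0 0 1]
T3·…·T1 = [-9/10 2/5 0; -6/5 -3/10 0; 0 0 1]
det M = 3/4; M⁻¹ = [-2/5 -8/15 0; 8/5 -6/5 0; 0 0 1]
M⁻¹ · (8/5, 63/10)ᵀ = (-4, -5)ᵀ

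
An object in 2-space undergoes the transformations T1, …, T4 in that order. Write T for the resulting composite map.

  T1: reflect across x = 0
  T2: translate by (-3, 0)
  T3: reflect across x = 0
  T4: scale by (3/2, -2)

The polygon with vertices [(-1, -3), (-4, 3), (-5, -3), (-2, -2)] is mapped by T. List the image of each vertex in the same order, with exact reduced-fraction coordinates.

image vertices: (3, 6), (-3/2, -6), (-3, 6), (3/2, 4)

T1 reflect across x = 0: (-1, -3) → (1, -3); (-4, 3) → (4, 3); (-5, -3) → (5, -3); (-2, -2) → (2, -2)
T2 translate by (-3, 0): (1, -3) → (-2, -3); (4, 3) → (1, 3); (5, -3) → (2, -3); (2, -2) → (-1, -2)
T3 reflect across x = 0: (-2, -3) → (2, -3); (1, 3) → (-1, 3); (2, -3) → (-2, -3); (-1, -2) → (1, -2)
T4 scale by (3/2, -2): (2, -3) → (3, 6); (-1, 3) → (-3/2, -6); (-2, -3) → (-3, 6); (1, -2) → (3/2, 4)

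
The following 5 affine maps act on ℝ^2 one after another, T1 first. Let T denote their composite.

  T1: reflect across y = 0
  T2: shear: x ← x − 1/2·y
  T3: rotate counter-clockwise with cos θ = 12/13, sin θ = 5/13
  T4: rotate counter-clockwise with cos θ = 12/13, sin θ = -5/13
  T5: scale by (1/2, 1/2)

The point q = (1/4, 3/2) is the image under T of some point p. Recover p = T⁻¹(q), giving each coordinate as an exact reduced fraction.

T1 = [1 0 0; 0 -1 0; 0 0 1]
T2·T1 = [1 1/2 0; 0 -1 0; 0 0 1]
T3·…·T1 = [12/13 11/13 0; 5/13 -19/26 0; 0 0 1]
T4·…·T1 = [1 1/2 0; 0 -1 0; 0 0 1]
T5·…·T1 = [1/2 1/4 0; 0 -1/2 0; 0 0 1]
det M = -1/4; M⁻¹ = [2 1 0; 0 -2 0; 0 0 1]
M⁻¹ · (1/4, 3/2)ᵀ = (2, -3)ᵀ

p = (2, -3)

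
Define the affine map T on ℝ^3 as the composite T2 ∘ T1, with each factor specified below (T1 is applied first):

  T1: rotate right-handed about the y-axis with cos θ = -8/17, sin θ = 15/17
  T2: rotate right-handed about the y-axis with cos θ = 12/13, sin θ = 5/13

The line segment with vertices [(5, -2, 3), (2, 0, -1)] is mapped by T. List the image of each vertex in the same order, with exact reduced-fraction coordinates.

T1 rotate right-handed about the y-axis with cos θ = -8/17, sin θ = 15/17: (5, -2, 3) → (5/17, -2, -99/17); (2, 0, -1) → (-31/17, 0, -22/17)
T2 rotate right-handed about the y-axis with cos θ = 12/13, sin θ = 5/13: (5/17, -2, -99/17) → (-435/221, -2, -1213/221); (-31/17, 0, -22/17) → (-482/221, 0, -109/221)

image vertices: (-435/221, -2, -1213/221), (-482/221, 0, -109/221)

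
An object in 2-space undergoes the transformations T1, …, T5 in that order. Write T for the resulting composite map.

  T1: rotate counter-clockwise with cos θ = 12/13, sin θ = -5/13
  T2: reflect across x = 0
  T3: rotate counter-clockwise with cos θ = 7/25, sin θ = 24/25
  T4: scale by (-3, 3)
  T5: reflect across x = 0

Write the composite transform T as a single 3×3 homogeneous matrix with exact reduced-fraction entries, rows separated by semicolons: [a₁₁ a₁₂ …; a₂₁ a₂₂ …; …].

T = [108/325 -969/325 0; -969/325 -108/325 0; 0 0 1]

T1 = [12/13 5/13 0; -5/13 12/13 0; 0 0 1]
T2·T1 = [-12/13 -5/13 0; -5/13 12/13 0; 0 0 1]
T3·…·T1 = [36/325 -323/325 0; -323/325 -36/325 0; 0 0 1]
T4·…·T1 = [-108/325 969/325 0; -969/325 -108/325 0; 0 0 1]
T5·…·T1 = [108/325 -969/325 0; -969/325 -108/325 0; 0 0 1]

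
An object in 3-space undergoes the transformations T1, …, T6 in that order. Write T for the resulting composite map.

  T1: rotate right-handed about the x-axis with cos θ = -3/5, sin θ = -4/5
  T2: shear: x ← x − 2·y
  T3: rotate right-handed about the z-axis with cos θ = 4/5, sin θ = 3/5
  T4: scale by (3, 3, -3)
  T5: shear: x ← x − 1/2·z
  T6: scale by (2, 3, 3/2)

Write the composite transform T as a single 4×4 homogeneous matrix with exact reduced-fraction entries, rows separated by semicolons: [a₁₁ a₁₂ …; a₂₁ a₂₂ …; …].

T1 = [1 0 0 0; 0 -3/5 4/5 0; 0 -4/5 -3/5 0; 0 0 0 1]
T2·T1 = [1 6/5 -8/5 0; 0 -3/5 4/5 0; 0 -4/5 -3/5 0; 0 0 0 1]
T3·…·T1 = [4/5 33/25 -44/25 0; 3/5 6/25 -8/25 0; 0 -4/5 -3/5 0; 0 0 0 1]
T4·…·T1 = [12/5 99/25 -132/25 0; 9/5 18/25 -24/25 0; 0 12/5 9/5 0; 0 0 0 1]
T5·…·T1 = [12/5 69/25 -309/50 0; 9/5 18/25 -24/25 0; 0 12/5 9/5 0; 0 0 0 1]
T6·…·T1 = [24/5 138/25 -309/25 0; 27/5 54/25 -72/25 0; 0 18/5 27/10 0; 0 0 0 1]

T = [24/5 138/25 -309/25 0; 27/5 54/25 -72/25 0; 0 18/5 27/10 0; 0 0 0 1]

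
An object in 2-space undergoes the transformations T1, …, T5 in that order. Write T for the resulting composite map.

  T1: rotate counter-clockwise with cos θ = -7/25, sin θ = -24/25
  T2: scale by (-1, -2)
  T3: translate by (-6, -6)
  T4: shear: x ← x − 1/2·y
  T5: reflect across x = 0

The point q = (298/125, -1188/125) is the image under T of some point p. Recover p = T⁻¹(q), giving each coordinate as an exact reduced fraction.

p = (-2, 3/5)

T1 = [-7/25 24/25 0; -24/25 -7/25 0; 0 0 1]
T2·T1 = [7/25 -24/25 0; 48/25 14/25 0; 0 0 1]
T3·…·T1 = [7/25 -24/25 -6; 48/25 14/25 -6; 0 0 1]
T4·…·T1 = [-17/25 -31/25 -3; 48/25 14/25 -6; 0 0 1]
T5·…·T1 = [17/25 31/25 3; 48/25 14/25 -6; 0 0 1]
det M = -2; M⁻¹ = [-7/25 31/50 114/25; 24/25 -17/50 -123/25; 0 0 1]
M⁻¹ · (298/125, -1188/125)ᵀ = (-2, 3/5)ᵀ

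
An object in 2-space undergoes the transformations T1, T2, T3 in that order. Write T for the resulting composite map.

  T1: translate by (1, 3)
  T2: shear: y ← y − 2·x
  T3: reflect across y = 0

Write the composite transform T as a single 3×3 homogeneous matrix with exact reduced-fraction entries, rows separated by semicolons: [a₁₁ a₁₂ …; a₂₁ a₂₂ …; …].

T = [1 0 1; 2 -1 -1; 0 0 1]

T1 = [1 0 1; 0 1 3; 0 0 1]
T2·T1 = [1 0 1; -2 1 1; 0 0 1]
T3·…·T1 = [1 0 1; 2 -1 -1; 0 0 1]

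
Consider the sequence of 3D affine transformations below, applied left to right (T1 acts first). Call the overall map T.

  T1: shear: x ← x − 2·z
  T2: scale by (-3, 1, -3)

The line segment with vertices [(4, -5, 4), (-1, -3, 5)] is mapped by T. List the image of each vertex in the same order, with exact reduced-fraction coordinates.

T1 shear: x ← x − 2·z: (4, -5, 4) → (-4, -5, 4); (-1, -3, 5) → (-11, -3, 5)
T2 scale by (-3, 1, -3): (-4, -5, 4) → (12, -5, -12); (-11, -3, 5) → (33, -3, -15)

image vertices: (12, -5, -12), (33, -3, -15)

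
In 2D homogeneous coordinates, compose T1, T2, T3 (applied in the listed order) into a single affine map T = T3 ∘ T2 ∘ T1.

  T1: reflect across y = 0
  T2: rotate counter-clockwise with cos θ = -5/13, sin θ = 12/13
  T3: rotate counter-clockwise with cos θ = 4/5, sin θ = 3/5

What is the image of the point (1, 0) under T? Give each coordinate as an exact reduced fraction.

T1 reflect across y = 0: (1, 0) → (1, 0)
T2 rotate counter-clockwise with cos θ = -5/13, sin θ = 12/13: (1, 0) → (-5/13, 12/13)
T3 rotate counter-clockwise with cos θ = 4/5, sin θ = 3/5: (-5/13, 12/13) → (-56/65, 33/65)

T(p) = (-56/65, 33/65)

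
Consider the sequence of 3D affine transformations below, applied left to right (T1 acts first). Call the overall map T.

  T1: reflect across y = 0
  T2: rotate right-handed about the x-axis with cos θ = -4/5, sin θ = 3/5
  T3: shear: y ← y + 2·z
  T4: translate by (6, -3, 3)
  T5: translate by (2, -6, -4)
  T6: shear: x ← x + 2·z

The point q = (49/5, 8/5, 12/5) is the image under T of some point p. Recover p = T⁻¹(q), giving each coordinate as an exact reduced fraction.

T1 = [1 0 0 0; 0 -1 0 0; 0 0 1 0; 0 0 0 1]
T2·T1 = [1 0 0 0; 0 4/5 -3/5 0; 0 -3/5 -4/5 0; 0 0 0 1]
T3·…·T1 = [1 0 0 0; 0 -2/5 -11/5 0; 0 -3/5 -4/5 0; 0 0 0 1]
T4·…·T1 = [1 0 0 6; 0 -2/5 -11/5 -3; 0 -3/5 -4/5 3; 0 0 0 1]
T5·…·T1 = [1 0 0 8; 0 -2/5 -11/5 -9; 0 -3/5 -4/5 -1; 0 0 0 1]
T6·…·T1 = [1 -6/5 -8/5 6; 0 -2/5 -11/5 -9; 0 -3/5 -4/5 -1; 0 0 0 1]
det M = -1; M⁻¹ = [1 0 -2 -8; 0 4/5 -11/5 5; 0 -3/5 2/5 -5; 0 0 0 1]
M⁻¹ · (49/5, 8/5, 12/5)ᵀ = (-3, 1, -5)ᵀ

p = (-3, 1, -5)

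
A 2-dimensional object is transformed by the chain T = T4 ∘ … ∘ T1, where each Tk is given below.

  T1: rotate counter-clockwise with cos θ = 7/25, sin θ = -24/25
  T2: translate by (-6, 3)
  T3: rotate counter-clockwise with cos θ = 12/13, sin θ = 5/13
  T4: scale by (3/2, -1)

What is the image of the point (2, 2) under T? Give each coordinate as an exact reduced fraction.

T(p) = (-291/50, -4/25)

T1 rotate counter-clockwise with cos θ = 7/25, sin θ = -24/25: (2, 2) → (62/25, -34/25)
T2 translate by (-6, 3): (62/25, -34/25) → (-88/25, 41/25)
T3 rotate counter-clockwise with cos θ = 12/13, sin θ = 5/13: (-88/25, 41/25) → (-97/25, 4/25)
T4 scale by (3/2, -1): (-97/25, 4/25) → (-291/50, -4/25)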